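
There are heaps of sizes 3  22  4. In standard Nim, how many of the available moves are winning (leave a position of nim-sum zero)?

In binary:
  00011  (3)
  10110  (22)
  00100  (4)
  -----
  10001  (17)
The overall nim-sum is X = 17. A heap of size p has a winning move iff p XOR X < p (reduce it to p XOR X).
  3: 3 XOR 17 = 18 ≥ 3 — no move.
  22: 22 XOR 17 = 7 < 22 — winning move (to 7).
  4: 4 XOR 17 = 21 ≥ 4 — no move.
That gives 1 winning move.

1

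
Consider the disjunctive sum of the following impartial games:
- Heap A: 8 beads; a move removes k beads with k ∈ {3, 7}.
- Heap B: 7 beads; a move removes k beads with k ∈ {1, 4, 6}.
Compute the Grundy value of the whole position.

2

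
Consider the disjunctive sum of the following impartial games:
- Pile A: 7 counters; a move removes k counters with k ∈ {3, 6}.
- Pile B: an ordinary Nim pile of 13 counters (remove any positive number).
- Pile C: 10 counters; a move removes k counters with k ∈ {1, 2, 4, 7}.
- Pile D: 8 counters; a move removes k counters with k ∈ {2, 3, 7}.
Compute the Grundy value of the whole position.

For pile A, compute g(0), g(1), … with moves {3, 6}:
g(0) = mex{} = 0
g(1) = mex{} = 0
g(2) = mex{} = 0
g(3) = mex{0} = 1
g(4) = mex{0} = 1
g(5) = mex{0} = 1
g(6) = mex{0,1} = 2
g(7) = mex{0,1} = 2
So g(7) = 2.
Pile B is a plain Nim pile of size 13, so its Grundy value is 13.
Grundy values for pile C (subtraction set {1, 2, 4, 7}):
k:     0  1  2  3  4  5  6  7  8  9 10
g(k):  0  1  2  0  1  2  0  1  2  0  1
So g(10) = 1.
Grundy values for pile D (subtraction set {2, 3, 7}):
g(0) = mex{} = 0
g(1) = mex{} = 0
g(2) = mex{0} = 1
g(3) = mex{0} = 1
g(4) = mex{0,1} = 2
g(5) = mex{1} = 0
g(6) = mex{1,2} = 0
g(7) = mex{0,2} = 1
g(8) = mex{0} = 1
So g(8) = 1.
The value of a disjunctive sum is the nim-sum of the parts.
Combined value = 2 XOR 13 XOR 1 XOR 1 = 15.

15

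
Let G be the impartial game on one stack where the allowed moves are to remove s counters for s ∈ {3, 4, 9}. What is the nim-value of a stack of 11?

Compute g(0), g(1), … for moves {3, 4, 9}:
k:     0  1  2  3  4  5  6  7  8  9 10 11
g(k):  0  0  0  1  1  1  2  0  0  3  1  1
So g(11) = 1.

1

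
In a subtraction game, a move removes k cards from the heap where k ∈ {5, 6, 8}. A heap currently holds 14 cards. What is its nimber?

0

Compute g(0), g(1), … for moves {5, 6, 8}:
g(0) = mex{} = 0
g(1) = mex{} = 0
g(2) = mex{} = 0
g(3) = mex{} = 0
g(4) = mex{} = 0
g(5) = mex{0} = 1
g(6) = mex{0} = 1
g(7) = mex{0} = 1
g(8) = mex{0} = 1
g(9) = mex{0} = 1
g(10) = mex{0,1} = 2
g(11) = mex{0,1} = 2
g(12) = mex{0,1} = 2
g(13) = mex{1} = 0
g(14) = mex{1} = 0
So g(14) = 0.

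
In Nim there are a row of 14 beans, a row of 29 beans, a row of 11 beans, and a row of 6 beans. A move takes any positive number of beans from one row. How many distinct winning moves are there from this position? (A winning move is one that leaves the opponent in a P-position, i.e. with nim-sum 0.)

1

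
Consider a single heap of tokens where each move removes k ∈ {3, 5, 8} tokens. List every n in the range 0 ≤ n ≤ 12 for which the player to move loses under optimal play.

0, 1, 2, 11, 12

Grundy values for subtraction set {3, 5, 8}:
g(0) = mex{} = 0
g(1) = mex{} = 0
g(2) = mex{} = 0
g(3) = mex{0} = 1
g(4) = mex{0} = 1
g(5) = mex{0} = 1
g(6) = mex{0,1} = 2
g(7) = mex{0,1} = 2
g(8) = mex{0,1} = 2
g(9) = mex{0,1,2} = 3
g(10) = mex{0,1,2} = 3
g(11) = mex{1,2} = 0
g(12) = mex{1,2,3} = 0
The P-positions (g = 0) in 0..12 are 0, 1, 2, 11, 12.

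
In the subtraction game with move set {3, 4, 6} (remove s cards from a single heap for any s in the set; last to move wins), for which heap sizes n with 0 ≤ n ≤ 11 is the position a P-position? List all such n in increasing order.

Grundy values for subtraction set {3, 4, 6}:
k:     0  1  2  3  4  5  6  7  8  9 10 11
g(k):  0  0  0  1  1  1  2  2  2  0  0  0
The P-positions (g = 0) in 0..11 are 0, 1, 2, 9, 10, 11.

0, 1, 2, 9, 10, 11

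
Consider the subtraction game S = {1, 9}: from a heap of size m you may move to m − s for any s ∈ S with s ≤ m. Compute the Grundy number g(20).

0

Compute g(0), g(1), … for moves {1, 9}:
k:     0  1  2  3  4  5  6  7  8  9 10 11 12 13 14 15 16 17 18 19 20
g(k):  0  1  0  1  0  1  0  1  0  1  0  1  0  1  0  1  0  1  0  1  0
So g(20) = 0.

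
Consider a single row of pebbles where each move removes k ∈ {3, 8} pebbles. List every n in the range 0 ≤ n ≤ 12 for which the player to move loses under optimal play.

0, 1, 2, 6, 7, 11, 12

Compute g(0), g(1), … for moves {3, 8}:
g(0) = mex{} = 0
g(1) = mex{} = 0
g(2) = mex{} = 0
g(3) = mex{0} = 1
g(4) = mex{0} = 1
g(5) = mex{0} = 1
g(6) = mex{1} = 0
g(7) = mex{1} = 0
g(8) = mex{0,1} = 2
g(9) = mex{0} = 1
g(10) = mex{0} = 1
g(11) = mex{1,2} = 0
g(12) = mex{1} = 0
The P-positions (g = 0) in 0..12 are 0, 1, 2, 6, 7, 11, 12.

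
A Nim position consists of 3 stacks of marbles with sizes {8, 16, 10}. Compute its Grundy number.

Compute the nim-sum pairwise:
8 ⊕ 16 = 24
24 ⊕ 10 = 18

18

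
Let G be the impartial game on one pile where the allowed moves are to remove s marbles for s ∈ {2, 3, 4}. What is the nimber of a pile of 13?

Grundy values for subtraction set {2, 3, 4}:
k:     0  1  2  3  4  5  6  7  8  9 10 11 12 13
g(k):  0  0  1  1  2  2  0  0  1  1  2  2  0  0
So g(13) = 0.

0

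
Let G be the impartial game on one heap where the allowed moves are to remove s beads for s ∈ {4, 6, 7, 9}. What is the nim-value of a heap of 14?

Grundy values for subtraction set {4, 6, 7, 9}:
k:     0  1  2  3  4  5  6  7  8  9 10 11 12 13 14
g(k):  0  0  0  0  1  1  1  1  2  2  2  2  3  0  0
So g(14) = 0.

0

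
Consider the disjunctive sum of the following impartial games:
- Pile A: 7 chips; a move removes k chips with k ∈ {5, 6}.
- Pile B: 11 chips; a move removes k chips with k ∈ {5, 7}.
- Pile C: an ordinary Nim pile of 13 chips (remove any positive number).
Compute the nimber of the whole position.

14

Grundy values for pile A (subtraction set {5, 6}):
k:     0  1  2  3  4  5  6  7
g(k):  0  0  0  0  0  1  1  1
So g(7) = 1.
For pile B, compute g(0), g(1), … with moves {5, 7}:
g(0) = mex{} = 0
g(1) = mex{} = 0
g(2) = mex{} = 0
g(3) = mex{} = 0
g(4) = mex{} = 0
g(5) = mex{0} = 1
g(6) = mex{0} = 1
g(7) = mex{0} = 1
g(8) = mex{0} = 1
g(9) = mex{0} = 1
g(10) = mex{0,1} = 2
g(11) = mex{0,1} = 2
So g(11) = 2.
Pile C is a plain Nim pile of size 13, so its Grundy value is 13.
By the Sprague-Grundy theorem, the Grundy value of a sum of independent games is the XOR of the component values.
Combined value = 1 ⊕ 2 ⊕ 13 = 14.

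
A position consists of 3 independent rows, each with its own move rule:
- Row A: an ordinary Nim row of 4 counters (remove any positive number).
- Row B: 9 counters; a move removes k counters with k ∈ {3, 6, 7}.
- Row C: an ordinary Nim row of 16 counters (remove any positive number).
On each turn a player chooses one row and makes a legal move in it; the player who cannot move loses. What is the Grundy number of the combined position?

23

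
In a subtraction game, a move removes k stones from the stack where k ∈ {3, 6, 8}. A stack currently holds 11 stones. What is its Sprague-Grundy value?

Compute g(0), g(1), … for moves {3, 6, 8}:
k:     0  1  2  3  4  5  6  7  8  9 10 11
g(k):  0  0  0  1  1  1  2  2  2  3  3  0
So g(11) = 0.

0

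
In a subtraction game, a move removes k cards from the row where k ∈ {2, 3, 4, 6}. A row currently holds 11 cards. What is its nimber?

Grundy values for subtraction set {2, 3, 4, 6}:
g(0) = mex{} = 0
g(1) = mex{} = 0
g(2) = mex{0} = 1
g(3) = mex{0} = 1
g(4) = mex{0,1} = 2
g(5) = mex{0,1} = 2
g(6) = mex{0,1,2} = 3
g(7) = mex{0,1,2} = 3
g(8) = mex{1,2,3} = 0
g(9) = mex{1,2,3} = 0
g(10) = mex{0,2,3} = 1
g(11) = mex{0,2,3} = 1
So g(11) = 1.

1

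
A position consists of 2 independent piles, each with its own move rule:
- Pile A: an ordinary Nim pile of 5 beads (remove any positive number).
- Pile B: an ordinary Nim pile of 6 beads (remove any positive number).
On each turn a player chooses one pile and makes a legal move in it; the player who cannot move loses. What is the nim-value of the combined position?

Pile A is a plain Nim pile of size 5, so its Grundy value is 5.
Pile B is a plain Nim pile of size 6, so its Grundy value is 6.
By the Sprague-Grundy theorem, the Grundy value of a sum of independent games is the XOR of the component values.
Combined value = 5 XOR 6 = 3.

3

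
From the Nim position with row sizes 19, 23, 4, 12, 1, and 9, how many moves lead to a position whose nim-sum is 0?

3

Compute the nim-sum pairwise:
19 ⊕ 23 = 4
4 ⊕ 4 = 0
0 ⊕ 12 = 12
12 ⊕ 1 = 13
13 ⊕ 9 = 4
The overall nim-sum is X = 4. A row of size p has a winning move iff p XOR X < p (reduce it to p XOR X).
  19: 19 XOR 4 = 23 ≥ 19 — no move.
  23: 23 XOR 4 = 19 < 23 — winning move (to 19).
  4: 4 XOR 4 = 0 < 4 — winning move (to 0).
  12: 12 XOR 4 = 8 < 12 — winning move (to 8).
  1: 1 XOR 4 = 5 ≥ 1 — no move.
  9: 9 XOR 4 = 13 ≥ 9 — no move.
That gives 3 winning moves.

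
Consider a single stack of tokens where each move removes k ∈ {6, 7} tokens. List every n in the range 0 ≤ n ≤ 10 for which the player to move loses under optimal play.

Compute g(0), g(1), … for moves {6, 7}:
k:     0  1  2  3  4  5  6  7  8  9 10
g(k):  0  0  0  0  0  0  1  1  1  1  1
The P-positions (g = 0) in 0..10 are 0, 1, 2, 3, 4, 5.

0, 1, 2, 3, 4, 5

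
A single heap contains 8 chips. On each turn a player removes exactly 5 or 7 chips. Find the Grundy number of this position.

1

Compute g(0), g(1), … for moves {5, 7}:
k:     0  1  2  3  4  5  6  7  8
g(k):  0  0  0  0  0  1  1  1  1
So g(8) = 1.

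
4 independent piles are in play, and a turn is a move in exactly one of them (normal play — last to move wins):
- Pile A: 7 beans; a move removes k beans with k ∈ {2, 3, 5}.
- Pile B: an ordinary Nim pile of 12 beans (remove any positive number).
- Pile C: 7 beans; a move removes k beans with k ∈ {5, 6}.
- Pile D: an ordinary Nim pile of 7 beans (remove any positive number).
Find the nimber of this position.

For pile A, compute g(0), g(1), … with moves {2, 3, 5}:
k:     0  1  2  3  4  5  6  7
g(k):  0  0  1  1  2  2  3  0
So g(7) = 0.
Pile B is a plain Nim pile of size 12, so its Grundy value is 12.
Build the Grundy sequence for pile C with g(k) = mex{g(k−s) : s ∈ {5, 6}, s ≤ k}:
k:     0  1  2  3  4  5  6  7
g(k):  0  0  0  0  0  1  1  1
So g(7) = 1.
Pile D is a plain Nim pile of size 7, so its Grundy value is 7.
By the Sprague-Grundy theorem, the Grundy value of a sum of independent games is the XOR of the component values.
Combined value = 0 XOR 12 XOR 1 XOR 7 = 10.

10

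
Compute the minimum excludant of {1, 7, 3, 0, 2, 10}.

4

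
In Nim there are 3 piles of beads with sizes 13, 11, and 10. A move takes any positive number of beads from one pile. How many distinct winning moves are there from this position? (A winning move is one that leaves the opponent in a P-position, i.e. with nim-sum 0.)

3

Compute the nim-sum pairwise:
13 ⊕ 11 = 6
6 ⊕ 10 = 12
The overall nim-sum is X = 12. A pile of size p has a winning move iff p XOR X < p (reduce it to p XOR X).
  13: 13 XOR 12 = 1 < 13 — winning move (to 1).
  11: 11 XOR 12 = 7 < 11 — winning move (to 7).
  10: 10 XOR 12 = 6 < 10 — winning move (to 6).
That gives 3 winning moves.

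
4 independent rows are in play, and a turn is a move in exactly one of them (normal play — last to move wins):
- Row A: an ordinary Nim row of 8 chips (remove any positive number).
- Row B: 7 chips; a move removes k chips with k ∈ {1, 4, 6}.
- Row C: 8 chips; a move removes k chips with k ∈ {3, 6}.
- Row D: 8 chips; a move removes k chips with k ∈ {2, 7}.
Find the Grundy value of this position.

8

Row A is a plain Nim row of size 8, so its Grundy value is 8.
Grundy values for row B (subtraction set {1, 4, 6}):
g(0) = mex{} = 0
g(1) = mex{0} = 1
g(2) = mex{1} = 0
g(3) = mex{0} = 1
g(4) = mex{0,1} = 2
g(5) = mex{1,2} = 0
g(6) = mex{0} = 1
g(7) = mex{1} = 0
So g(7) = 0.
Grundy values for row C (subtraction set {3, 6}):
g(0) = mex{} = 0
g(1) = mex{} = 0
g(2) = mex{} = 0
g(3) = mex{0} = 1
g(4) = mex{0} = 1
g(5) = mex{0} = 1
g(6) = mex{0,1} = 2
g(7) = mex{0,1} = 2
g(8) = mex{0,1} = 2
So g(8) = 2.
Grundy values for row D (subtraction set {2, 7}):
k:     0  1  2  3  4  5  6  7  8
g(k):  0  0  1  1  0  0  1  1  2
So g(8) = 2.
The value of a disjunctive sum is the nim-sum of the parts.
Combined value = 8 ⊕ 0 ⊕ 2 ⊕ 2 = 8.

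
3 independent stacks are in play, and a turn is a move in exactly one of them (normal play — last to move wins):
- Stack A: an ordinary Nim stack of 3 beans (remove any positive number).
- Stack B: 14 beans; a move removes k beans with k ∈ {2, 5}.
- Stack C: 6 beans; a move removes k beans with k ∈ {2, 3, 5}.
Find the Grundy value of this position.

0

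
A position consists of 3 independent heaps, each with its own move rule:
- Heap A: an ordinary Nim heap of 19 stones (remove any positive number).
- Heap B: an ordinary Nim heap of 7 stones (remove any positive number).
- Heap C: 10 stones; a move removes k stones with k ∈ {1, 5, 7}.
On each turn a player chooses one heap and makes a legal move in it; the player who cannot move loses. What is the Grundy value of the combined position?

Heap A is a plain Nim heap of size 19, so its Grundy value is 19.
Heap B is a plain Nim heap of size 7, so its Grundy value is 7.
Grundy values for heap C (subtraction set {1, 5, 7}):
k:     0  1  2  3  4  5  6  7  8  9 10
g(k):  0  1  0  1  0  1  0  1  0  1  0
So g(10) = 0.
The value of a disjunctive sum is the nim-sum of the parts.
Combined value = 19 XOR 7 XOR 0 = 20.

20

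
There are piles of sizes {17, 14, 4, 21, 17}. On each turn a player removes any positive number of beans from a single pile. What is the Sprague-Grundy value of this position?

31

Nim-sum: 17 ^ 14 ^ 4 ^ 21 ^ 17 = 31.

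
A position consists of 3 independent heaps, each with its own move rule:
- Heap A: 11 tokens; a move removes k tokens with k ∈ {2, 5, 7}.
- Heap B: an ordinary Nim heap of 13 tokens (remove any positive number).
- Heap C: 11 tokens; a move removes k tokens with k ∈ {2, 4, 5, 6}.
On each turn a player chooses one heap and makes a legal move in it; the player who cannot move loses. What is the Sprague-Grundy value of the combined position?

15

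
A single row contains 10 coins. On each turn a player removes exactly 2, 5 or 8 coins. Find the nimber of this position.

0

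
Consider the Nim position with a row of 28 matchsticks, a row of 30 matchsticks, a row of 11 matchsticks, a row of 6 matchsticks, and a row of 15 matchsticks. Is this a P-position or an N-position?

P-position

Nim-sum: 28 ⊕ 30 ⊕ 11 ⊕ 6 ⊕ 15 = 0.
The nim-sum is 0, so this is a P-position: the player to move is in a losing position under optimal play.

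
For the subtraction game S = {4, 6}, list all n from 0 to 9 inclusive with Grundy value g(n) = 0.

0, 1, 2, 3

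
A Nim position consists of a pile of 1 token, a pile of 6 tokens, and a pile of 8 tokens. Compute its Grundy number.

15

Nim-sum: 1 ⊕ 6 ⊕ 8 = 15.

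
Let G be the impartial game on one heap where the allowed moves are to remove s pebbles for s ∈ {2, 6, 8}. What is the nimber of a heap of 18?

0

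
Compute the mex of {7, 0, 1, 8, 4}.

2

The values 0, 1 are all present; 2 is the first non-negative integer missing from the set.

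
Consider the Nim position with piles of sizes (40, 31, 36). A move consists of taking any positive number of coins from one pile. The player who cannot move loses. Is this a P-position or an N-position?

Compute the nim-sum pairwise:
40 ⊕ 31 = 55
55 ⊕ 36 = 19
The nim-sum is 19 ≠ 0, so this is an N-position: the player to move can win.

N-position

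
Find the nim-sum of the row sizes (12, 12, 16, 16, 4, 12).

8

Write each in binary and XOR column by column:
  01100  (12)
  01100  (12)
  10000  (16)
  10000  (16)
  00100  (4)
  01100  (12)
  -----
  01000  (8)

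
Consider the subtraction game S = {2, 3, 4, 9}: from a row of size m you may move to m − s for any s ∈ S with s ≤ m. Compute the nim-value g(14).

Build the Grundy sequence with g(k) = mex{g(k−s) : s ∈ {2, 3, 4, 9}, s ≤ k}:
k:     0  1  2  3  4  5  6  7  8  9 10 11 12 13 14
g(k):  0  0  1  1  2  2  0  0  1  1  2  2  0  0  1
So g(14) = 1.

1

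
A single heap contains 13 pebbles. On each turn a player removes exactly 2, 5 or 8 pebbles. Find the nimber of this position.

1

Grundy values for subtraction set {2, 5, 8}:
k:     0  1  2  3  4  5  6  7  8  9 10 11 12 13
g(k):  0  0  1  1  0  2  1  0  2  1  0  0  1  1
So g(13) = 1.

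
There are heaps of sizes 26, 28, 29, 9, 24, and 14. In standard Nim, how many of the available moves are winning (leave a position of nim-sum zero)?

Write each in binary and XOR column by column:
  11010  (26)
  11100  (28)
  11101  (29)
  01001  (9)
  11000  (24)
  01110  (14)
  -----
  00100  (4)
The overall nim-sum is X = 4. A heap of size p has a winning move iff p XOR X < p (reduce it to p XOR X).
  26: 26 XOR 4 = 30 ≥ 26 — no move.
  28: 28 XOR 4 = 24 < 28 — winning move (to 24).
  29: 29 XOR 4 = 25 < 29 — winning move (to 25).
  9: 9 XOR 4 = 13 ≥ 9 — no move.
  24: 24 XOR 4 = 28 ≥ 24 — no move.
  14: 14 XOR 4 = 10 < 14 — winning move (to 10).
That gives 3 winning moves.

3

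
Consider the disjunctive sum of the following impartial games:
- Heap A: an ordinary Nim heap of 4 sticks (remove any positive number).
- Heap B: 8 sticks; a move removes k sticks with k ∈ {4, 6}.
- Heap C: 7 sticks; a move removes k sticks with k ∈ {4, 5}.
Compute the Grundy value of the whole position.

7

Heap A is a plain Nim heap of size 4, so its Grundy value is 4.
Grundy values for heap B (subtraction set {4, 6}):
k:     0  1  2  3  4  5  6  7  8
g(k):  0  0  0  0  1  1  1  1  2
So g(8) = 2.
Build the Grundy sequence for heap C with g(k) = mex{g(k−s) : s ∈ {4, 5}, s ≤ k}:
k:     0  1  2  3  4  5  6  7
g(k):  0  0  0  0  1  1  1  1
So g(7) = 1.
By the Sprague-Grundy theorem, the Grundy value of a sum of independent games is the XOR of the component values.
Combined value = 4 XOR 2 XOR 1 = 7.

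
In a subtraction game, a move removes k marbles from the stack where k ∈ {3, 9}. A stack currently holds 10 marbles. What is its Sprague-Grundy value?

1

Grundy values for subtraction set {3, 9}:
k:     0  1  2  3  4  5  6  7  8  9 10
g(k):  0  0  0  1  1  1  0  0  0  1  1
So g(10) = 1.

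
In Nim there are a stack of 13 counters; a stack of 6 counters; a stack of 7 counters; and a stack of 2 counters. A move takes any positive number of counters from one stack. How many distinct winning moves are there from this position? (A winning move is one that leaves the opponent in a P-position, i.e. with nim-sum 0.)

Compute the nim-sum pairwise:
13 ^ 6 = 11
11 ^ 7 = 12
12 ^ 2 = 14
The overall nim-sum is X = 14. A stack of size p has a winning move iff p XOR X < p (reduce it to p XOR X).
  13: 13 XOR 14 = 3 < 13 — winning move (to 3).
  6: 6 XOR 14 = 8 ≥ 6 — no move.
  7: 7 XOR 14 = 9 ≥ 7 — no move.
  2: 2 XOR 14 = 12 ≥ 2 — no move.
That gives 1 winning move.

1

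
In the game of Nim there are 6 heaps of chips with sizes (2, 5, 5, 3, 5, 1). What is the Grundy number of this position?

5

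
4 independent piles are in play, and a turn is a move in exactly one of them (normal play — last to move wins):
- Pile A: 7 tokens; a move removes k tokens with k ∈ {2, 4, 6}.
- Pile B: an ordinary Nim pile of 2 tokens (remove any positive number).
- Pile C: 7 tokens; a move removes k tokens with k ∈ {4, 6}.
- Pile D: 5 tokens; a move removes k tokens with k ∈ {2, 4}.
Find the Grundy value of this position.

For pile A, compute g(0), g(1), … with moves {2, 4, 6}:
k:     0  1  2  3  4  5  6  7
g(k):  0  0  1  1  2  2  3  3
So g(7) = 3.
Pile B is a plain Nim pile of size 2, so its Grundy value is 2.
Grundy values for pile C (subtraction set {4, 6}):
k:     0  1  2  3  4  5  6  7
g(k):  0  0  0  0  1  1  1  1
So g(7) = 1.
Build the Grundy sequence for pile D with g(k) = mex{g(k−s) : s ∈ {2, 4}, s ≤ k}:
g(0) = mex{} = 0
g(1) = mex{} = 0
g(2) = mex{0} = 1
g(3) = mex{0} = 1
g(4) = mex{0,1} = 2
g(5) = mex{0,1} = 2
So g(5) = 2.
By the Sprague-Grundy theorem, the Grundy value of a sum of independent games is the XOR of the component values.
Combined value = 3 XOR 2 XOR 1 XOR 2 = 2.

2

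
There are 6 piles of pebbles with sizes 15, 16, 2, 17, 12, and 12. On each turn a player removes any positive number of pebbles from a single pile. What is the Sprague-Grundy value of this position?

Nim-sum: 15 XOR 16 XOR 2 XOR 17 XOR 12 XOR 12 = 12.

12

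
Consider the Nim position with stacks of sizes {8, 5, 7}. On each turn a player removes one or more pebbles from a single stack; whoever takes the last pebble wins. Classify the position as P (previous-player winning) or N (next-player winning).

Bitwise XOR of the heap sizes:
  1000  (8)
  0101  (5)
  0111  (7)
  ----
  1010  (10)
The nim-sum is 10 ≠ 0, so this is an N-position: the player to move can win.

N-position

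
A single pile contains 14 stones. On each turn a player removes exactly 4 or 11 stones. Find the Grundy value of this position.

Grundy values for subtraction set {4, 11}:
g(0) = mex{} = 0
g(1) = mex{} = 0
g(2) = mex{} = 0
g(3) = mex{} = 0
g(4) = mex{0} = 1
g(5) = mex{0} = 1
g(6) = mex{0} = 1
g(7) = mex{0} = 1
g(8) = mex{1} = 0
g(9) = mex{1} = 0
g(10) = mex{1} = 0
g(11) = mex{0,1} = 2
g(12) = mex{0} = 1
g(13) = mex{0} = 1
g(14) = mex{0} = 1
So g(14) = 1.

1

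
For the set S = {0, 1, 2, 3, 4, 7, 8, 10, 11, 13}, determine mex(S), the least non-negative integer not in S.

The values 0, 1, 2, 3, 4 are all present; 5 is the first non-negative integer missing from the set.

5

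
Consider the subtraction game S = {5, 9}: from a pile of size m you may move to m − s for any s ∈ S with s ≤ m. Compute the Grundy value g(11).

Compute g(0), g(1), … for moves {5, 9}:
g(0) = mex{} = 0
g(1) = mex{} = 0
g(2) = mex{} = 0
g(3) = mex{} = 0
g(4) = mex{} = 0
g(5) = mex{0} = 1
g(6) = mex{0} = 1
g(7) = mex{0} = 1
g(8) = mex{0} = 1
g(9) = mex{0} = 1
g(10) = mex{0,1} = 2
g(11) = mex{0,1} = 2
So g(11) = 2.

2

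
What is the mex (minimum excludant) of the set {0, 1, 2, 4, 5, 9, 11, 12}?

3

The values 0, 1, 2 are all present; 3 is the first non-negative integer missing from the set.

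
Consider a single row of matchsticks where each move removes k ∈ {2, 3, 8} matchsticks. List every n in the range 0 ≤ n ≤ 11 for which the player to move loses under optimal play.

0, 1, 5, 6, 10, 11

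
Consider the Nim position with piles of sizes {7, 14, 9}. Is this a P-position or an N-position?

P-position

Compute the nim-sum pairwise:
7 ^ 14 = 9
9 ^ 9 = 0
The nim-sum is 0, so this is a P-position: the player to move is in a losing position under optimal play.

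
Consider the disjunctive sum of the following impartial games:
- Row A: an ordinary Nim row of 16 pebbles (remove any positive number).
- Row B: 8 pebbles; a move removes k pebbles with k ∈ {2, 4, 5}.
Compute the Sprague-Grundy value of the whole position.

16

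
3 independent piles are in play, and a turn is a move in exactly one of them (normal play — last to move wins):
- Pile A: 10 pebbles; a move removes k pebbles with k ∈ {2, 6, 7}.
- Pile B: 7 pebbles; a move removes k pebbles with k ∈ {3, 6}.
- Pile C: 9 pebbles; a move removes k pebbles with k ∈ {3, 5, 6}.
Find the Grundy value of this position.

1

For pile A, compute g(0), g(1), … with moves {2, 6, 7}:
k:     0  1  2  3  4  5  6  7  8  9 10
g(k):  0  0  1  1  0  0  1  1  2  0  3
So g(10) = 3.
For pile B, compute g(0), g(1), … with moves {3, 6}:
k:     0  1  2  3  4  5  6  7
g(k):  0  0  0  1  1  1  2  2
So g(7) = 2.
For pile C, compute g(0), g(1), … with moves {3, 5, 6}:
k:     0  1  2  3  4  5  6  7  8  9
g(k):  0  0  0  1  1  1  2  2  2  0
So g(9) = 0.
The value of a disjunctive sum is the nim-sum of the parts.
Combined value = 3 XOR 2 XOR 0 = 1.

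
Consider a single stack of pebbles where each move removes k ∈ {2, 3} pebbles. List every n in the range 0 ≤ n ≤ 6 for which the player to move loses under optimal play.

Build the Grundy sequence with g(k) = mex{g(k−s) : s ∈ {2, 3}, s ≤ k}:
k:     0  1  2  3  4  5  6
g(k):  0  0  1  1  2  0  0
The P-positions (g = 0) in 0..6 are 0, 1, 5, 6.

0, 1, 5, 6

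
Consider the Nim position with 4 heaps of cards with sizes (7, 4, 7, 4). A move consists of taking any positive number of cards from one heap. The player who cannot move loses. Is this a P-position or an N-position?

P-position

In binary:
  111  (7)
  100  (4)
  111  (7)
  100  (4)
  ---
  000  (0)
The nim-sum is 0, so this is a P-position: the player to move is in a losing position under optimal play.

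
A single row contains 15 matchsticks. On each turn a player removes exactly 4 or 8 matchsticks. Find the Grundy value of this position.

0

Grundy values for subtraction set {4, 8}:
k:     0  1  2  3  4  5  6  7  8  9 10 11 12 13 14 15
g(k):  0  0  0  0  1  1  1  1  2  2  2  2  0  0  0  0
So g(15) = 0.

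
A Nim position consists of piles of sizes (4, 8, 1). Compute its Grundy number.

13

Compute the nim-sum pairwise:
4 ⊕ 8 = 12
12 ⊕ 1 = 13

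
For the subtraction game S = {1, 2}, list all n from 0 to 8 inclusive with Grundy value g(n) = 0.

Grundy values for subtraction set {1, 2}:
g(0) = mex{} = 0
g(1) = mex{0} = 1
g(2) = mex{0,1} = 2
g(3) = mex{1,2} = 0
g(4) = mex{0,2} = 1
g(5) = mex{0,1} = 2
g(6) = mex{1,2} = 0
g(7) = mex{0,2} = 1
g(8) = mex{0,1} = 2
The P-positions (g = 0) in 0..8 are 0, 3, 6.

0, 3, 6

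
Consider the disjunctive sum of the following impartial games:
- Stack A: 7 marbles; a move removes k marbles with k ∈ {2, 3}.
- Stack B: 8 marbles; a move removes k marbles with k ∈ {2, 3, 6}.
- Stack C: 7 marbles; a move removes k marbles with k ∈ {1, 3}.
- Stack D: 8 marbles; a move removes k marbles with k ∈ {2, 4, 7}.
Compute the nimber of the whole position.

Grundy values for stack A (subtraction set {2, 3}):
k:     0  1  2  3  4  5  6  7
g(k):  0  0  1  1  2  0  0  1
So g(7) = 1.
Build the Grundy sequence for stack B with g(k) = mex{g(k−s) : s ∈ {2, 3, 6}, s ≤ k}:
g(0) = mex{} = 0
g(1) = mex{} = 0
g(2) = mex{0} = 1
g(3) = mex{0} = 1
g(4) = mex{0,1} = 2
g(5) = mex{1} = 0
g(6) = mex{0,1,2} = 3
g(7) = mex{0,2} = 1
g(8) = mex{0,1,3} = 2
So g(8) = 2.
For stack C, compute g(0), g(1), … with moves {1, 3}:
k:     0  1  2  3  4  5  6  7
g(k):  0  1  0  1  0  1  0  1
So g(7) = 1.
For stack D, compute g(0), g(1), … with moves {2, 4, 7}:
k:     0  1  2  3  4  5  6  7  8
g(k):  0  0  1  1  2  2  0  3  1
So g(8) = 1.
By the Sprague-Grundy theorem, the Grundy value of a sum of independent games is the XOR of the component values.
Combined value = 1 ⊕ 2 ⊕ 1 ⊕ 1 = 3.

3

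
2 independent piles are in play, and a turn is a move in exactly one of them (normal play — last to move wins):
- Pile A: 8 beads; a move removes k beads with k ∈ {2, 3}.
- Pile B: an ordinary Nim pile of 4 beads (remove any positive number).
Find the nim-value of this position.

5

Grundy values for pile A (subtraction set {2, 3}):
g(0) = mex{} = 0
g(1) = mex{} = 0
g(2) = mex{0} = 1
g(3) = mex{0} = 1
g(4) = mex{0,1} = 2
g(5) = mex{1} = 0
g(6) = mex{1,2} = 0
g(7) = mex{0,2} = 1
g(8) = mex{0} = 1
So g(8) = 1.
Pile B is a plain Nim pile of size 4, so its Grundy value is 4.
The value of a disjunctive sum is the nim-sum of the parts.
Combined value = 1 XOR 4 = 5.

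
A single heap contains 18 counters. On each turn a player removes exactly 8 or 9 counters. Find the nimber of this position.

0

Grundy values for subtraction set {8, 9}:
k:     0  1  2  3  4  5  6  7  8  9 10 11 12 13 14 15 16 17 18
g(k):  0  0  0  0  0  0  0  0  1  1  1  1  1  1  1  1  2  0  0
So g(18) = 0.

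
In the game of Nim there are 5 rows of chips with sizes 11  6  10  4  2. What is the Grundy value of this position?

Bitwise XOR of the heap sizes:
  1011  (11)
  0110  (6)
  1010  (10)
  0100  (4)
  0010  (2)
  ----
  0001  (1)

1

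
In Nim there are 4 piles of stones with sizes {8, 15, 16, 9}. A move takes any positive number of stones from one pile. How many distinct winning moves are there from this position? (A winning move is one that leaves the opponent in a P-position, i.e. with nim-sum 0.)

Write each in binary and XOR column by column:
  01000  (8)
  01111  (15)
  10000  (16)
  01001  (9)
  -----
  11110  (30)
The overall nim-sum is X = 30. A pile of size p has a winning move iff p XOR X < p (reduce it to p XOR X).
  8: 8 XOR 30 = 22 ≥ 8 — no move.
  15: 15 XOR 30 = 17 ≥ 15 — no move.
  16: 16 XOR 30 = 14 < 16 — winning move (to 14).
  9: 9 XOR 30 = 23 ≥ 9 — no move.
That gives 1 winning move.

1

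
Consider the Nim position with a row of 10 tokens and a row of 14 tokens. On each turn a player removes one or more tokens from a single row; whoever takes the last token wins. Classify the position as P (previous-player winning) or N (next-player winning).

Compute the nim-sum pairwise:
10 ^ 14 = 4
The nim-sum is 4 ≠ 0, so this is an N-position: the player to move can win.

N-position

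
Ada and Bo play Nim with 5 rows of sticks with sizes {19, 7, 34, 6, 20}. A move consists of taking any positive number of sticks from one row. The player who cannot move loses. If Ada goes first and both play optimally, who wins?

Nim-sum: 19 XOR 7 XOR 34 XOR 6 XOR 20 = 36.
The nim-sum is 36 ≠ 0, so this is an N-position: the player to move can win; Ada has a winning move.

Ada wins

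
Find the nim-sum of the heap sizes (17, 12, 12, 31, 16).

30

Compute the nim-sum pairwise:
17 ⊕ 12 = 29
29 ⊕ 12 = 17
17 ⊕ 31 = 14
14 ⊕ 16 = 30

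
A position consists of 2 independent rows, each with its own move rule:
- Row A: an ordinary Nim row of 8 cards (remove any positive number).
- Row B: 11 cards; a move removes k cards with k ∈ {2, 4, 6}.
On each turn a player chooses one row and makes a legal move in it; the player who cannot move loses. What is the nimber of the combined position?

9

Row A is a plain Nim row of size 8, so its Grundy value is 8.
For row B, compute g(0), g(1), … with moves {2, 4, 6}:
g(0) = mex{} = 0
g(1) = mex{} = 0
g(2) = mex{0} = 1
g(3) = mex{0} = 1
g(4) = mex{0,1} = 2
g(5) = mex{0,1} = 2
g(6) = mex{0,1,2} = 3
g(7) = mex{0,1,2} = 3
g(8) = mex{1,2,3} = 0
g(9) = mex{1,2,3} = 0
g(10) = mex{0,2,3} = 1
g(11) = mex{0,2,3} = 1
So g(11) = 1.
The value of a disjunctive sum is the nim-sum of the parts.
Combined value = 8 ⊕ 1 = 9.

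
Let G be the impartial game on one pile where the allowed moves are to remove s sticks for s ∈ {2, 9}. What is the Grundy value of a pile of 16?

Compute g(0), g(1), … for moves {2, 9}:
k:     0  1  2  3  4  5  6  7  8  9 10 11 12 13 14 15 16
g(k):  0  0  1  1  0  0  1  1  0  2  1  0  0  1  1  0  0
So g(16) = 0.

0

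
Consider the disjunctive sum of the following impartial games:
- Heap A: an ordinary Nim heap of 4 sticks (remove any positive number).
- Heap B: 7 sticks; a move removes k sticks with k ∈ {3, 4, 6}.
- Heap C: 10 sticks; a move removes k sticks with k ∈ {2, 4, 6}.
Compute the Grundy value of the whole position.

7

Heap A is a plain Nim heap of size 4, so its Grundy value is 4.
For heap B, compute g(0), g(1), … with moves {3, 4, 6}:
g(0) = mex{} = 0
g(1) = mex{} = 0
g(2) = mex{} = 0
g(3) = mex{0} = 1
g(4) = mex{0} = 1
g(5) = mex{0} = 1
g(6) = mex{0,1} = 2
g(7) = mex{0,1} = 2
So g(7) = 2.
For heap C, compute g(0), g(1), … with moves {2, 4, 6}:
k:     0  1  2  3  4  5  6  7  8  9 10
g(k):  0  0  1  1  2  2  3  3  0  0  1
So g(10) = 1.
The value of a disjunctive sum is the nim-sum of the parts.
Combined value = 4 ⊕ 2 ⊕ 1 = 7.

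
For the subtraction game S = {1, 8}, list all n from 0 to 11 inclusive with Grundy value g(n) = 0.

Build the Grundy sequence with g(k) = mex{g(k−s) : s ∈ {1, 8}, s ≤ k}:
g(0) = mex{} = 0
g(1) = mex{0} = 1
g(2) = mex{1} = 0
g(3) = mex{0} = 1
g(4) = mex{1} = 0
g(5) = mex{0} = 1
g(6) = mex{1} = 0
g(7) = mex{0} = 1
g(8) = mex{0,1} = 2
g(9) = mex{1,2} = 0
g(10) = mex{0} = 1
g(11) = mex{1} = 0
The P-positions (g = 0) in 0..11 are 0, 2, 4, 6, 9, 11.

0, 2, 4, 6, 9, 11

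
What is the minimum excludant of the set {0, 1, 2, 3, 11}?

The values 0, 1, 2, 3 are all present; 4 is the first non-negative integer missing from the set.

4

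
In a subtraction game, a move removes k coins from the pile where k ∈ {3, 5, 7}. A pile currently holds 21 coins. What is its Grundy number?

0

Build the Grundy sequence with g(k) = mex{g(k−s) : s ∈ {3, 5, 7}, s ≤ k}:
k:     0  1  2  3  4  5  6  7  8  9 10 11 12 13 14 15 16 17 18 19 20 21
g(k):  0  0  0  1  1  1  2  2  2  3  0  0  0  1  1  1  2  2  2  3  0  0
So g(21) = 0.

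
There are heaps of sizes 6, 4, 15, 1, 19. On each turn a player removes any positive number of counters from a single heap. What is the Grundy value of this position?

Nim-sum: 6 ⊕ 4 ⊕ 15 ⊕ 1 ⊕ 19 = 31.

31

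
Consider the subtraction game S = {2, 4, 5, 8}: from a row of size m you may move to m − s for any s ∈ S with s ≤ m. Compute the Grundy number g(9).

1

Build the Grundy sequence with g(k) = mex{g(k−s) : s ∈ {2, 4, 5, 8}, s ≤ k}:
k:     0  1  2  3  4  5  6  7  8  9
g(k):  0  0  1  1  2  2  3  0  4  1
So g(9) = 1.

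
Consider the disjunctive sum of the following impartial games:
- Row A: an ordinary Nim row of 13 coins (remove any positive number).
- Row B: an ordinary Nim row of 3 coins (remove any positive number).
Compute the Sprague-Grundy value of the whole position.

14

Row A is a plain Nim row of size 13, so its Grundy value is 13.
Row B is a plain Nim row of size 3, so its Grundy value is 3.
The value of a disjunctive sum is the nim-sum of the parts.
Combined value = 13 XOR 3 = 14.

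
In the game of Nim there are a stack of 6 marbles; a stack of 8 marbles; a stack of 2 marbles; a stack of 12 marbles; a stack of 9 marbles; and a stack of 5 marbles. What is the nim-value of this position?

12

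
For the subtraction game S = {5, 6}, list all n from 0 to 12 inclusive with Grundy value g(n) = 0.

0, 1, 2, 3, 4, 11, 12

Grundy values for subtraction set {5, 6}:
k:     0  1  2  3  4  5  6  7  8  9 10 11 12
g(k):  0  0  0  0  0  1  1  1  1  1  2  0  0
The P-positions (g = 0) in 0..12 are 0, 1, 2, 3, 4, 11, 12.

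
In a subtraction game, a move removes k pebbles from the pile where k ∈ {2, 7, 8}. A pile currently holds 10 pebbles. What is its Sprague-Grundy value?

0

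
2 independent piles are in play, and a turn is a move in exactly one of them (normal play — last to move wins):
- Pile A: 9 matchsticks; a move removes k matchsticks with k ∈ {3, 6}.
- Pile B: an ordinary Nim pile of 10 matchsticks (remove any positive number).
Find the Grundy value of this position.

Grundy values for pile A (subtraction set {3, 6}):
g(0) = mex{} = 0
g(1) = mex{} = 0
g(2) = mex{} = 0
g(3) = mex{0} = 1
g(4) = mex{0} = 1
g(5) = mex{0} = 1
g(6) = mex{0,1} = 2
g(7) = mex{0,1} = 2
g(8) = mex{0,1} = 2
g(9) = mex{1,2} = 0
So g(9) = 0.
Pile B is a plain Nim pile of size 10, so its Grundy value is 10.
The value of a disjunctive sum is the nim-sum of the parts.
Combined value = 0 ⊕ 10 = 10.

10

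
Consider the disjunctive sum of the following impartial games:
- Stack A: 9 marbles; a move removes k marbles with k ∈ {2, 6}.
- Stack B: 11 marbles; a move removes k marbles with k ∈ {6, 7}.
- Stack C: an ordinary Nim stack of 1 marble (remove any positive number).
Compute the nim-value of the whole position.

0

For stack A, compute g(0), g(1), … with moves {2, 6}:
g(0) = mex{} = 0
g(1) = mex{} = 0
g(2) = mex{0} = 1
g(3) = mex{0} = 1
g(4) = mex{1} = 0
g(5) = mex{1} = 0
g(6) = mex{0} = 1
g(7) = mex{0} = 1
g(8) = mex{1} = 0
g(9) = mex{1} = 0
So g(9) = 0.
Grundy values for stack B (subtraction set {6, 7}):
k:     0  1  2  3  4  5  6  7  8  9 10 11
g(k):  0  0  0  0  0  0  1  1  1  1  1  1
So g(11) = 1.
Stack C is a plain Nim stack of size 1, so its Grundy value is 1.
By the Sprague-Grundy theorem, the Grundy value of a sum of independent games is the XOR of the component values.
Combined value = 0 XOR 1 XOR 1 = 0.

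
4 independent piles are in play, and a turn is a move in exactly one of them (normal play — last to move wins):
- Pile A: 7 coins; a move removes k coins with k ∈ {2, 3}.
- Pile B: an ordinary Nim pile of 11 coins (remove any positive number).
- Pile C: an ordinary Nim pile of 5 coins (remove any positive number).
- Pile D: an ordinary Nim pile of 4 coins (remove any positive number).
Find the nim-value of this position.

Build the Grundy sequence for pile A with g(k) = mex{g(k−s) : s ∈ {2, 3}, s ≤ k}:
g(0) = mex{} = 0
g(1) = mex{} = 0
g(2) = mex{0} = 1
g(3) = mex{0} = 1
g(4) = mex{0,1} = 2
g(5) = mex{1} = 0
g(6) = mex{1,2} = 0
g(7) = mex{0,2} = 1
So g(7) = 1.
Pile B is a plain Nim pile of size 11, so its Grundy value is 11.
Pile C is a plain Nim pile of size 5, so its Grundy value is 5.
Pile D is a plain Nim pile of size 4, so its Grundy value is 4.
The value of a disjunctive sum is the nim-sum of the parts.
Combined value = 1 XOR 11 XOR 5 XOR 4 = 11.

11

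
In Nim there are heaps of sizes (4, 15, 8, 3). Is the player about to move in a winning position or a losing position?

Compute the nim-sum pairwise:
4 XOR 15 = 11
11 XOR 8 = 3
3 XOR 3 = 0
The nim-sum is 0, so this is a P-position: the player to move is in a losing position under optimal play.

Losing position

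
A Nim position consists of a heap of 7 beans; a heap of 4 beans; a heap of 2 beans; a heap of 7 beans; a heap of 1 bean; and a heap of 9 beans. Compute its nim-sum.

14

Bitwise XOR of the heap sizes:
  0111  (7)
  0100  (4)
  0010  (2)
  0111  (7)
  0001  (1)
  1001  (9)
  ----
  1110  (14)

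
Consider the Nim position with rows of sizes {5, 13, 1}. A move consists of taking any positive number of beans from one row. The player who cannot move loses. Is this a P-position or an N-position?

N-position

Compute the nim-sum pairwise:
5 ⊕ 13 = 8
8 ⊕ 1 = 9
The nim-sum is 9 ≠ 0, so this is an N-position: the player to move can win.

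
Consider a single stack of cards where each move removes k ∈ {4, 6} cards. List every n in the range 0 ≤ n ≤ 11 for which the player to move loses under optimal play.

0, 1, 2, 3, 10, 11

Grundy values for subtraction set {4, 6}:
g(0) = mex{} = 0
g(1) = mex{} = 0
g(2) = mex{} = 0
g(3) = mex{} = 0
g(4) = mex{0} = 1
g(5) = mex{0} = 1
g(6) = mex{0} = 1
g(7) = mex{0} = 1
g(8) = mex{0,1} = 2
g(9) = mex{0,1} = 2
g(10) = mex{1} = 0
g(11) = mex{1} = 0
The P-positions (g = 0) in 0..11 are 0, 1, 2, 3, 10, 11.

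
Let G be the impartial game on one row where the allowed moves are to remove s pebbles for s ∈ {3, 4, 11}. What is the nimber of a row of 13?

2

Compute g(0), g(1), … for moves {3, 4, 11}:
k:     0  1  2  3  4  5  6  7  8  9 10 11 12 13
g(k):  0  0  0  1  1  1  2  0  0  0  1  1  1  2
So g(13) = 2.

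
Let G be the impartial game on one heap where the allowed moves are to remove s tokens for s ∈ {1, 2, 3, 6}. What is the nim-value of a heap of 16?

Compute g(0), g(1), … for moves {1, 2, 3, 6}:
k:     0  1  2  3  4  5  6  7  8  9 10 11 12 13 14 15 16
g(k):  0  1  2  3  0  1  2  3  0  1  2  3  0  1  2  3  0
So g(16) = 0.

0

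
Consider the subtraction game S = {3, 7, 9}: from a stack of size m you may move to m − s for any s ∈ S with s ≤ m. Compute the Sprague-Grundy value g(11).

3

Grundy values for subtraction set {3, 7, 9}:
k:     0  1  2  3  4  5  6  7  8  9 10 11
g(k):  0  0  0  1  1  1  0  2  2  1  3  3
So g(11) = 3.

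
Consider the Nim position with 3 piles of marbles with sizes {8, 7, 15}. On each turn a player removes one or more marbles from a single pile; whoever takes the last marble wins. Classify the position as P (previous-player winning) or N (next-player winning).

P-position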